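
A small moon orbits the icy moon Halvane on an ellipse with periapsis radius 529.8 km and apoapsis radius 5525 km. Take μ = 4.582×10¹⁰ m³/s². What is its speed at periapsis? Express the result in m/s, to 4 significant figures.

Semi-major axis a = (r_p + r_a)/2 = 3027.4 km = 3.027×10⁶ m.
Vis-viva: v² = μ(2/r − 1/a) = 4.582×10¹⁰ × (3.775×10⁻⁶ − 3.303×10⁻⁷) = 1.578×10⁵ m²/s².
v = 397.3 m/s.

v ≈ 397.3 m/s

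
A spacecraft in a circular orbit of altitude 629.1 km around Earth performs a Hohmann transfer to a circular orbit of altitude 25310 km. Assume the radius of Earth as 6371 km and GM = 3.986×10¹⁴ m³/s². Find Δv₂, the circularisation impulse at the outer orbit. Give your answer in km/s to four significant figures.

r₁ = 6371 + 629.1 = 7000.1 km = 7.0001×10⁶ m.
r₂ = 6371 + 25310 = 31681 km = 3.1681×10⁷ m.
Transfer ellipse a_t = (r₁ + r₂)/2 = 1.934×10⁷ m.
At r₁: circular v_c1 = √(μ/r₁) = 7546 m/s; transfer-perigee v_p = √[μ(2/r₁ − 1/a_t)] = 9658 m/s.
At r₂: circular v_c2 = √(μ/r₂) = 3547 m/s; transfer-apogee v_a = √[μ(2/r₂ − 1/a_t)] = 2134 m/s.
Δv₂ = v_c2 − v_a = 1413 m/s.
= 1.413 km/s.

Δv ≈ 1.413 km/s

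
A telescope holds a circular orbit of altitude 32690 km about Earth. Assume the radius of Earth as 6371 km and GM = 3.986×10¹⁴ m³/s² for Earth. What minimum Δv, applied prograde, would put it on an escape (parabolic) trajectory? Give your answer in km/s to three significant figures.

r = 6371 + 32690 = 39061 km = 3.9061×10⁷ m.
Circular speed v_c = √(μ/r) = 3194 m/s.
Escape speed v_esc = √(2μ/r) = √2 × v_c = 4518 m/s.
Δv = v_esc − v_c = 1323 m/s = 1.323 km/s.

Δv ≈ 1.32 km/s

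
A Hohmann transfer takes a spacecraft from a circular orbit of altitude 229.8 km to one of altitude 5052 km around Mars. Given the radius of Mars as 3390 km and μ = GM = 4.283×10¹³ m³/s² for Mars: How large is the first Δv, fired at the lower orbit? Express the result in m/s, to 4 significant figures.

r₁ = 3390 + 229.8 = 3619.8 km = 3.6198×10⁶ m.
r₂ = 3390 + 5052 = 8442.0 km = 8.4420×10⁶ m.
Transfer ellipse a_t = (r₁ + r₂)/2 = 6.031×10⁶ m.
At r₁: circular v_c1 = √(μ/r₁) = 3440 m/s; transfer-periapsis v_p = √[μ(2/r₁ − 1/a_t)] = 4070 m/s.
Δv₁ = v_p − v_c1 = 629.9 m/s.

Δv ≈ 629.9 m/s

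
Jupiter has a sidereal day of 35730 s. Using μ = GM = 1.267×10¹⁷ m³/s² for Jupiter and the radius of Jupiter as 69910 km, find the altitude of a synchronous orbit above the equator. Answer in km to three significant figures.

A synchronous orbit has period T, so by Kepler's third law a = (μT²/4π²)^(1/3).
μT²/4π² = 1.267×10¹⁷ × (3.573×10⁴)² / 39.48 = 4.097×10²⁴ m³.
a = 1.600×10⁸ m = 1.6002×10⁵ km.
Altitude h = a − R = 1.6002×10⁵ − 69910 = 90105 km.

h_sync ≈ 90100 km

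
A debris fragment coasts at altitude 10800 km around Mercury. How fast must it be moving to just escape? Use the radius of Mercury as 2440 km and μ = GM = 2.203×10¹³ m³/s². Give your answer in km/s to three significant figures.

r = 2440 + 10800 = 13240 km = 1.3240×10⁷ m.
Escape speed v_esc = √(2μ/r) = √(2 × 2.203×10¹³ / 1.324×10⁷) = √(3.328×10⁶) = 1824 m/s.
= 1.824 km/s.

v_esc ≈ 1.82 km/s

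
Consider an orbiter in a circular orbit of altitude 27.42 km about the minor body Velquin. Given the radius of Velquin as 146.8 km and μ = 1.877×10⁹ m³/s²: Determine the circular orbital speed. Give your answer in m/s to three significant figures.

v ≈ 104 m/s

r = 146.8 + 27.42 = 174.22 km = 1.7422×10⁵ m.
For a circular orbit v = √(μ/r) = √(1.877×10⁹ / 1.742×10⁵) = √(1.077×10⁴) = 103.8 m/s.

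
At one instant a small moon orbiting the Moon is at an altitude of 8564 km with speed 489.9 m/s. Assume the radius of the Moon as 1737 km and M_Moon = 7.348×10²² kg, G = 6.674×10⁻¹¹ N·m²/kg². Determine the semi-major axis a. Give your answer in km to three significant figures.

a ≈ 6890 km

μ = GM = 6.674×10⁻¹¹ × 7.348×10²² = 4.904×10¹² m³/s².
r = 1737 + 8564 = 10301 km = 1.030×10⁷ m.
Vis-viva rearranged: 1/a = 2/r − v²/μ = 1.942×10⁻⁷ − 4.894×10⁻⁸ = 1.452×10⁻⁷ m⁻¹.
a = 6.886×10⁶ m = 6886.3 km.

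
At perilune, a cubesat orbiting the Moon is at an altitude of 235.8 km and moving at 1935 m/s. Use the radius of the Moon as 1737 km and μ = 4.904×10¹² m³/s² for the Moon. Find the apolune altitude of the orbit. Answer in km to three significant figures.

apolune altitude ≈ 4280 km

r_p = 1737 + 235.8 = 1972.8 km = 1.973×10⁶ m.
Specific energy ε = v²/2 − μ/r = -6.137×10⁵ J/kg, so a = −μ/(2ε) = 3.995×10⁶ m.
The apsides satisfy r_p + r_a = 2a, so the apolune radius is 2a − r_p = 6.018×10⁶ m = 6018.1 km.
Apolune altitude = 6018.1 − 1737 = 4281.1 km.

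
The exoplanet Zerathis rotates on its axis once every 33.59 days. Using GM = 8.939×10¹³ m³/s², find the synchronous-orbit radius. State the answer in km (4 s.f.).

T = 33.59 days = 2.902×10⁶ s.
A synchronous orbit has period T, so by Kepler's third law a = (μT²/4π²)^(1/3).
μT²/4π² = 8.939×10¹³ × (2.902×10⁶)² / 39.48 = 1.907×10²⁵ m³.
a = 2.672×10⁸ m = 2.6717×10⁵ km.

r_sync ≈ 2.672×10⁵ km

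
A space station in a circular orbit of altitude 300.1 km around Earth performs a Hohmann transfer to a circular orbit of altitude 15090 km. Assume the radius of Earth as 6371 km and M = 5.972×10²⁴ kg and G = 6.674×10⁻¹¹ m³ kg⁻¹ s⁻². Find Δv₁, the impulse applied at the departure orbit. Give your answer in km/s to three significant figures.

μ = GM = 6.674×10⁻¹¹ × 5.972×10²⁴ = 3.986×10¹⁴ m³/s².
r₁ = 6371 + 300.1 = 6671.1 km = 6.6711×10⁶ m.
r₂ = 6371 + 15090 = 21461 km = 2.1461×10⁷ m.
Transfer ellipse a_t = (r₁ + r₂)/2 = 1.407×10⁷ m.
At r₁: circular v_c1 = √(μ/r₁) = 7730 m/s; transfer-perigee v_p = √[μ(2/r₁ − 1/a_t)] = 9548 m/s.
Δv₁ = v_p − v_c1 = 1818 m/s.
= 1.818 km/s.

Δv ≈ 1.82 km/s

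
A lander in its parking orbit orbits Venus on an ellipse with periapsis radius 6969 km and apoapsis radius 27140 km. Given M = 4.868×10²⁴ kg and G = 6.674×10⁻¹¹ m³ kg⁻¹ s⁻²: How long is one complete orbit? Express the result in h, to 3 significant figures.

μ = GM = 6.674×10⁻¹¹ × 4.868×10²⁴ = 3.249×10¹⁴ m³/s².
Semi-major axis a = (r_p + r_a)/2 = (6969.0 + 27140)/2 = 17054 km = 1.705×10⁷ m.
By Kepler's third law T = 2π√(a³/μ) = 2π × 3.907×10³ = 2.455×10⁴ s.
= 6.820 h.

T ≈ 6.82 h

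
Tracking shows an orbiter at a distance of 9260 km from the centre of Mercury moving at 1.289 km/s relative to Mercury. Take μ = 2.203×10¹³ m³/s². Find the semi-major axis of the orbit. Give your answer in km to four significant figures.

a ≈ 7114 km

r = 9.260×10⁶ m.
Vis-viva rearranged: 1/a = 2/r − v²/μ = 2.160×10⁻⁷ − 7.542×10⁻⁸ = 1.406×10⁻⁷ m⁻¹.
a = 7.114×10⁶ m = 7114.3 km.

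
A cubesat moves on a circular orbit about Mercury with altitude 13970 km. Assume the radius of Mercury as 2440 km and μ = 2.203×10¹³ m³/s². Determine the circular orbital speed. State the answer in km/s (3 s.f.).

r = 2440 + 13970 = 16410 km = 1.6410×10⁷ m.
For a circular orbit v = √(μ/r) = √(2.203×10¹³ / 1.641×10⁷) = √(1.342×10⁶) = 1159 m/s.
That is 1.159 km/s.

v ≈ 1.16 km/s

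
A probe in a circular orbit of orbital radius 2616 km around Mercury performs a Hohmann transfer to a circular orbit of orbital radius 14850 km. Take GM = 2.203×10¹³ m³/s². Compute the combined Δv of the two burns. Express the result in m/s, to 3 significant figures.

r₁ = 2616 km = 2.616×10⁶ m.
r₂ = 14850 km = 1.485×10⁷ m.
Transfer ellipse a_t = (r₁ + r₂)/2 = 8.733×10⁶ m.
At r₁: circular v_c1 = √(μ/r₁) = 2902 m/s; transfer-periherm v_p = √[μ(2/r₁ − 1/a_t)] = 3784 m/s.
Δv₁ = v_p − v_c1 = 882.2 m/s.
At r₂: circular v_c2 = √(μ/r₂) = 1218 m/s; transfer-apoherm v_a = √[μ(2/r₂ − 1/a_t)] = 666.6 m/s.
Δv₂ = v_c2 − v_a = 551.4 m/s.
Total Δv = Δv₁ + Δv₂ = 1434 m/s.

Δv_total ≈ 1430 m/s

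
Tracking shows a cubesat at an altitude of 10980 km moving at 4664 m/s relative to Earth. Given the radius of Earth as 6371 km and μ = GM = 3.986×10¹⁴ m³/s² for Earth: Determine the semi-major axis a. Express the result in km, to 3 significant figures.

a ≈ 16500 km

r = 6371 + 10980 = 17351 km = 1.735×10⁷ m.
Vis-viva rearranged: 1/a = 2/r − v²/μ = 1.153×10⁻⁷ − 5.457×10⁻⁸ = 6.069×10⁻⁸ m⁻¹.
a = 1.648×10⁷ m = 16476 km.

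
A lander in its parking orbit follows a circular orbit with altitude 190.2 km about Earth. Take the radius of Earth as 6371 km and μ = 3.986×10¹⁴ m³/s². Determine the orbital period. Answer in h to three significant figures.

T ≈ 1.47 h

r = 6371 + 190.2 = 6561.2 km = 6.5612×10⁶ m.
Kepler's third law: T = 2π√(r³/μ) = 2π√((6.561×10⁶)³ / 3.986×10¹⁴).
r³/μ = 7.086×10⁵ s², so T = 2π × 8.418×10² = 5.289×10³ s.
Converting: 5.289×10³ s ÷ 3600 = 1.469 h.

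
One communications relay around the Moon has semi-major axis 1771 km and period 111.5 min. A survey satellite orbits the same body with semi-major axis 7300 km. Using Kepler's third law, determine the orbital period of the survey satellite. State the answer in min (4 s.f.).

Kepler's third law: T² ∝ a³, so T₂ = T₁ (a₂/a₁)^(3/2).
a₂/a₁ = 4.122, (a₂/a₁)^(3/2) = 8.369.
T₂ = 111.5 × 8.369 = 933.1 min.

T₂ ≈ 933.1 min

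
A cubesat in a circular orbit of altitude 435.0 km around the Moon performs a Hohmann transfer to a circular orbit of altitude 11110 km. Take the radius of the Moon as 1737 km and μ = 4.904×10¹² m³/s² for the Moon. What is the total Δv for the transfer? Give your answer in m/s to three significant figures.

Δv_total ≈ 748 m/s

r₁ = 1737 + 435.0 = 2172.0 km = 2.1720×10⁶ m.
r₂ = 1737 + 11110 = 12847 km = 1.2847×10⁷ m.
Transfer ellipse a_t = (r₁ + r₂)/2 = 7.510×10⁶ m.
At r₁: circular v_c1 = √(μ/r₁) = 1503 m/s; transfer-perilune v_p = √[μ(2/r₁ − 1/a_t)] = 1965 m/s.
Δv₁ = v_p − v_c1 = 462.7 m/s.
At r₂: circular v_c2 = √(μ/r₂) = 617.8 m/s; transfer-apolune v_a = √[μ(2/r₂ − 1/a_t)] = 332.3 m/s.
Δv₂ = v_c2 − v_a = 285.6 m/s.
Total Δv = Δv₁ + Δv₂ = 748.3 m/s.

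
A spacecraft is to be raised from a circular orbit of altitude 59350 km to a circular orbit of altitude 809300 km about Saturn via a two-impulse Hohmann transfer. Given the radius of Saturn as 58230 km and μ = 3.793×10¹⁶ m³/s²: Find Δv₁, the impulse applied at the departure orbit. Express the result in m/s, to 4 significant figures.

Δv ≈ 5876 m/s

r₁ = 58230 + 59350 = 117580 km = 1.1758×10⁸ m.
r₂ = 58230 + 809300 = 867530 km = 8.6753×10⁸ m.
Transfer ellipse a_t = (r₁ + r₂)/2 = 4.926×10⁸ m.
At r₁: circular v_c1 = √(μ/r₁) = 17960 m/s; transfer-perikrone v_p = √[μ(2/r₁ − 1/a_t)] = 23840 m/s.
Δv₁ = v_p − v_c1 = 5876 m/s.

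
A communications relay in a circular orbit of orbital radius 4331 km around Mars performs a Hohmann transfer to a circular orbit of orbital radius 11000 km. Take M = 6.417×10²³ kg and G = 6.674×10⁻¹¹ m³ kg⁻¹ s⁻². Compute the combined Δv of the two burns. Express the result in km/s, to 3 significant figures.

μ = GM = 6.674×10⁻¹¹ × 6.417×10²³ = 4.283×10¹³ m³/s².
r₁ = 4331 km = 4.331×10⁶ m.
r₂ = 11000 km = 1.100×10⁷ m.
Transfer ellipse a_t = (r₁ + r₂)/2 = 7.666×10⁶ m.
At r₁: circular v_c1 = √(μ/r₁) = 3145 m/s; transfer-periapsis v_p = √[μ(2/r₁ − 1/a_t)] = 3767 m/s.
Δv₁ = v_p − v_c1 = 622.4 m/s.
At r₂: circular v_c2 = √(μ/r₂) = 1973 m/s; transfer-apoapsis v_a = √[μ(2/r₂ − 1/a_t)] = 1483 m/s.
Δv₂ = v_c2 − v_a = 490.0 m/s.
Total Δv = Δv₁ + Δv₂ = 1112 m/s = 1.112 km/s.

Δv_total ≈ 1.11 km/s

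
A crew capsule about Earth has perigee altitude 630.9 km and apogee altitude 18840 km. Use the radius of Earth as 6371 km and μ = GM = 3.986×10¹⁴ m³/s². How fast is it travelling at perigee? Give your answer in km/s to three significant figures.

v ≈ 9.44 km/s

r_p = 6371 + 630.9 = 7001.9 km = 7.0019×10⁶ m.
r_a = 6371 + 18840 = 25211 km = 2.5211×10⁷ m.
Semi-major axis a = (r_p + r_a)/2 = 16106 km = 1.611×10⁷ m.
Vis-viva: v² = μ(2/r − 1/a) = 3.986×10¹⁴ × (2.856×10⁻⁷ − 6.209×10⁻⁸) = 8.911×10⁷ m²/s².
v = 9440 m/s = 9.440 km/s.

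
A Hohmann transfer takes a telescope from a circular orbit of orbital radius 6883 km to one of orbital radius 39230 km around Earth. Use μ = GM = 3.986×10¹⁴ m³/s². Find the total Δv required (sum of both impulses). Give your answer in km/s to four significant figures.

r₁ = 6883 km = 6.883×10⁶ m.
r₂ = 39230 km = 3.923×10⁷ m.
Transfer ellipse a_t = (r₁ + r₂)/2 = 2.306×10⁷ m.
At r₁: circular v_c1 = √(μ/r₁) = 7610 m/s; transfer-perigee v_p = √[μ(2/r₁ − 1/a_t)] = 9926 m/s.
Δv₁ = v_p − v_c1 = 2316 m/s.
At r₂: circular v_c2 = √(μ/r₂) = 3188 m/s; transfer-apogee v_a = √[μ(2/r₂ − 1/a_t)] = 1742 m/s.
Δv₂ = v_c2 − v_a = 1446 m/s.
Total Δv = Δv₁ + Δv₂ = 3762 m/s = 3.762 km/s.

Δv_total ≈ 3.762 km/s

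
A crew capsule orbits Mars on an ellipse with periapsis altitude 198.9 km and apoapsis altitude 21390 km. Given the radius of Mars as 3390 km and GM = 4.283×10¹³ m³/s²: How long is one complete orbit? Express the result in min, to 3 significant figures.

r_p = 3390 + 198.9 = 3588.9 km = 3.5889×10⁶ m.
r_a = 3390 + 21390 = 24780 km = 2.4780×10⁷ m.
Semi-major axis a = (r_p + r_a)/2 = (3588.9 + 24780)/2 = 14184 km = 1.418×10⁷ m.
By Kepler's third law T = 2π√(a³/μ) = 2π × 8.163×10³ = 5.129×10⁴ s.
= 854.8 min.

T ≈ 855 min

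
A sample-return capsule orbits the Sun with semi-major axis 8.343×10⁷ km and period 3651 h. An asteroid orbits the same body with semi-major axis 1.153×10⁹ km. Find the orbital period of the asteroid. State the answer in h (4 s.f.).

Kepler's third law: T² ∝ a³, so T₂ = T₁ (a₂/a₁)^(3/2).
a₂/a₁ = 13.82, (a₂/a₁)^(3/2) = 51.38.
T₂ = 3651 × 51.38 = 1.876×10⁵ h.

T₂ ≈ 1.876×10⁵ h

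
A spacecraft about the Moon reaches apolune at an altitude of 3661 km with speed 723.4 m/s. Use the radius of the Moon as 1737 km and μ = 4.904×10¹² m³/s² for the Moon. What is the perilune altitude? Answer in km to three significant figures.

perilune altitude ≈ 447 km

r_a = 1737 + 3661 = 5398.0 km = 5.398×10⁶ m.
Specific energy ε = v²/2 − μ/r = -6.468×10⁵ J/kg, so a = −μ/(2ε) = 3.791×10⁶ m.
The apsides satisfy r_p + r_a = 2a, so the perilune radius is 2a − r_a = 2.184×10⁶ m = 2183.6 km.
Perilune altitude = 2183.6 − 1737 = 446.58 km.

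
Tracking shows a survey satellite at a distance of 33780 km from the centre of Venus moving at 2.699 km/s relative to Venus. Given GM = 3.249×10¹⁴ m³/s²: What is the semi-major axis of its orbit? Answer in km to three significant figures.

r = 3.378×10⁷ m.
Specific orbital energy ε = v²/2 − μ/r = (2699)²/2 − 3.249×10¹⁴/3.378×10⁷ = -5.976×10⁶ J/kg.
Since ε = −μ/(2a), a = −μ/(2ε) = 2.718×10⁷ m = 27185 km.

a ≈ 27200 km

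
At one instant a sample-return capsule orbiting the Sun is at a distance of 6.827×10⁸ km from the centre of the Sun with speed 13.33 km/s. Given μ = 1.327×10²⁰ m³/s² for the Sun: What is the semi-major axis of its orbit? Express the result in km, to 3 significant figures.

a ≈ 6.29×10⁸ km

r = 6.827×10¹¹ m.
Vis-viva rearranged: 1/a = 2/r − v²/μ = 2.930×10⁻¹² − 1.339×10⁻¹² = 1.591×10⁻¹² m⁻¹.
a = 6.287×10¹¹ m = 6.2873×10⁸ km.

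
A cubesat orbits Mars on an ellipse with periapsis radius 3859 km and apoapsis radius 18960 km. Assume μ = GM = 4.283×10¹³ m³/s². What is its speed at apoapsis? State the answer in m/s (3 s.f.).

v ≈ 874 m/s

Semi-major axis a = (r_p + r_a)/2 = 11410 km = 1.141×10⁷ m.
Vis-viva: v² = μ(2/r − 1/a) = 4.283×10¹³ × (1.055×10⁻⁷ − 8.765×10⁻⁸) = 7.640×10⁵ m²/s².
v = 874.1 m/s.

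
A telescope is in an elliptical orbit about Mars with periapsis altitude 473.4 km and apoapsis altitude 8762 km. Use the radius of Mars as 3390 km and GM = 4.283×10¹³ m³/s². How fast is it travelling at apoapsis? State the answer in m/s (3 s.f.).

v ≈ 1300 m/s

r_p = 3390 + 473.4 = 3863.4 km = 3.8634×10⁶ m.
r_a = 3390 + 8762 = 12152 km = 1.2152×10⁷ m.
Semi-major axis a = (r_p + r_a)/2 = 8007.7 km = 8.008×10⁶ m.
Vis-viva: v² = μ(2/r − 1/a) = 4.283×10¹³ × (1.646×10⁻⁷ − 1.249×10⁻⁷) = 1.700×10⁶ m²/s².
v = 1304 m/s.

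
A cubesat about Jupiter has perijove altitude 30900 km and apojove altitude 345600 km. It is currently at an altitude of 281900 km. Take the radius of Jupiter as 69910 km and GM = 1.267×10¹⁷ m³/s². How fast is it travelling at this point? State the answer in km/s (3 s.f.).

r_p = 69910 + 30900 = 100810 km = 1.0081×10⁸ m.
r_a = 69910 + 345600 = 415510 km = 4.1551×10⁸ m.
r = 69910 + 281900 = 3.5181×10⁵ km = 3.518×10⁸ m.
Semi-major axis a = (r_p + r_a)/2 = 2.5816×10⁵ km = 2.582×10⁸ m.
Vis-viva: v² = μ(2/r − 1/a) = 1.267×10¹⁷ × (5.685×10⁻⁹ − 3.874×10⁻⁹) = 2.295×10⁸ m²/s².
v = 15150 m/s = 15.15 km/s.

v ≈ 15.1 km/s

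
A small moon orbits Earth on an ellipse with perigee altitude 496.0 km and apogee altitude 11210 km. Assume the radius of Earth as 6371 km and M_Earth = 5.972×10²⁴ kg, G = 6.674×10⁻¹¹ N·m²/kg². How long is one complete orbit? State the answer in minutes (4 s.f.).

μ = GM = 6.674×10⁻¹¹ × 5.972×10²⁴ = 3.986×10¹⁴ m³/s².
r_p = 6371 + 496.0 = 6867.0 km = 6.8670×10⁶ m.
r_a = 6371 + 11210 = 17581 km = 1.7581×10⁷ m.
Semi-major axis a = (r_p + r_a)/2 = (6867.0 + 17581)/2 = 12224 km = 1.222×10⁷ m.
By Kepler's third law T = 2π√(a³/μ) = 2π × 2.141×10³ = 1.345×10⁴ s.
= 224.2 minutes.

T ≈ 224.2 minutes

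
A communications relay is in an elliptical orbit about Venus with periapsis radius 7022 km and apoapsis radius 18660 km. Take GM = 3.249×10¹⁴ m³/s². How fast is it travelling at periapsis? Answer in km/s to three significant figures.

Semi-major axis a = (r_p + r_a)/2 = 12841 km = 1.284×10⁷ m.
Vis-viva: v² = μ(2/r − 1/a) = 3.249×10¹⁴ × (2.848×10⁻⁷ − 7.788×10⁻⁸) = 6.724×10⁷ m²/s².
v = 8200 m/s = 8.200 km/s.

v ≈ 8.20 km/s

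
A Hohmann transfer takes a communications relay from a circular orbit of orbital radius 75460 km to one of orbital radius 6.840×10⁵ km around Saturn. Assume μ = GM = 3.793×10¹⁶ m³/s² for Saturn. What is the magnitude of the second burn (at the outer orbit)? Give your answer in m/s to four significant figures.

r₁ = 75460 km = 7.546×10⁷ m.
r₂ = 6.840×10⁵ km = 6.840×10⁸ m.
Transfer ellipse a_t = (r₁ + r₂)/2 = 3.797×10⁸ m.
At r₁: circular v_c1 = √(μ/r₁) = 22420 m/s; transfer-perikrone v_p = √[μ(2/r₁ − 1/a_t)] = 30090 m/s.
At r₂: circular v_c2 = √(μ/r₂) = 7447 m/s; transfer-apokrone v_a = √[μ(2/r₂ − 1/a_t)] = 3320 m/s.
Δv₂ = v_c2 − v_a = 4127 m/s.

Δv ≈ 4127 m/s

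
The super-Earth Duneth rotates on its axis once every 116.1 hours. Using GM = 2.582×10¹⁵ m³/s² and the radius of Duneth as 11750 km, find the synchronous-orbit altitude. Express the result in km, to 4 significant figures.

h_sync ≈ 2.135×10⁵ km

T = 116.1 hours = 4.180×10⁵ s.
A synchronous orbit has period T, so by Kepler's third law a = (μT²/4π²)^(1/3).
μT²/4π² = 2.582×10¹⁵ × (4.180×10⁵)² / 39.48 = 1.143×10²⁵ m³.
a = 2.252×10⁸ m = 2.2523×10⁵ km.
Altitude h = a − R = 2.2523×10⁵ − 11750 = 2.1348×10⁵ km.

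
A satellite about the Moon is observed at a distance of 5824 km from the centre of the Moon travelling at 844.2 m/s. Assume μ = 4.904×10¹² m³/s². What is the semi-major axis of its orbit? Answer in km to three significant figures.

r = 5.824×10⁶ m.
Vis-viva rearranged: 1/a = 2/r − v²/μ = 3.434×10⁻⁷ − 1.453×10⁻⁷ = 1.981×10⁻⁷ m⁻¹.
a = 5.048×10⁶ m = 5048.4 km.

a ≈ 5050 km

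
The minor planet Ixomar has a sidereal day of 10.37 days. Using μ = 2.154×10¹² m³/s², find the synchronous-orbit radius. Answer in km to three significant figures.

T = 10.37 days = 8.960×10⁵ s.
A synchronous orbit has period T, so by Kepler's third law a = (μT²/4π²)^(1/3).
μT²/4π² = 2.154×10¹² × (8.960×10⁵)² / 39.48 = 4.380×10²² m³.
a = 3.525×10⁷ m = 35250 km.

r_sync ≈ 35200 km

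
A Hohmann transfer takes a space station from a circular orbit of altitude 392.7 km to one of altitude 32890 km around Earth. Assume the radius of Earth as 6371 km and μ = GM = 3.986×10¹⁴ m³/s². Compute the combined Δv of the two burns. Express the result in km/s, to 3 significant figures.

Δv_total ≈ 3.81 km/s

r₁ = 6371 + 392.7 = 6763.7 km = 6.7637×10⁶ m.
r₂ = 6371 + 32890 = 39261 km = 3.9261×10⁷ m.
Transfer ellipse a_t = (r₁ + r₂)/2 = 2.301×10⁷ m.
At r₁: circular v_c1 = √(μ/r₁) = 7677 m/s; transfer-perigee v_p = √[μ(2/r₁ − 1/a_t)] = 10030 m/s.
Δv₁ = v_p − v_c1 = 2350 m/s.
At r₂: circular v_c2 = √(μ/r₂) = 3186 m/s; transfer-apogee v_a = √[μ(2/r₂ − 1/a_t)] = 1727 m/s.
Δv₂ = v_c2 − v_a = 1459 m/s.
Total Δv = Δv₁ + Δv₂ = 3809 m/s = 3.809 km/s.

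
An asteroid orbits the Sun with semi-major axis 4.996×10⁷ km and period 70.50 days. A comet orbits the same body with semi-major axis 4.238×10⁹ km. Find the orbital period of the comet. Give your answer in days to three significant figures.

T₂ ≈ 55100 days

Kepler's third law: T² ∝ a³, so T₂ = T₁ (a₂/a₁)^(3/2).
a₂/a₁ = 84.83, (a₂/a₁)^(3/2) = 781.3.
T₂ = 70.50 × 781.3 = 55080 days.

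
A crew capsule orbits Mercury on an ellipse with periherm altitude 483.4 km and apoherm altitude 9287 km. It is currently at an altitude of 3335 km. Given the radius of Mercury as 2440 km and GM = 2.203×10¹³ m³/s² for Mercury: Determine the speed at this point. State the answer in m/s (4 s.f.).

v ≈ 2150 m/s

r_p = 2440 + 483.4 = 2923.4 km = 2.9234×10⁶ m.
r_a = 2440 + 9287 = 11727 km = 1.1727×10⁷ m.
r = 2440 + 3335 = 5775.0 km = 5.775×10⁶ m.
Semi-major axis a = (r_p + r_a)/2 = 7325.2 km = 7.325×10⁶ m.
Vis-viva: v² = μ(2/r − 1/a) = 2.203×10¹³ × (3.463×10⁻⁷ − 1.365×10⁻⁷) = 4.622×10⁶ m²/s².
v = 2150 m/s.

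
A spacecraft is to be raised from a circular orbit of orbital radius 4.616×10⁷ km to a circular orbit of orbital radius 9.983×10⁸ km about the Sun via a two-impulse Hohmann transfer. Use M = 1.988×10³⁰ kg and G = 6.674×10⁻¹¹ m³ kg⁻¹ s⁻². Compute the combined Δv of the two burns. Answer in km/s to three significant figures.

μ = GM = 6.674×10⁻¹¹ × 1.988×10³⁰ = 1.327×10²⁰ m³/s².
r₁ = 4.616×10⁷ km = 4.616×10¹⁰ m.
r₂ = 9.983×10⁸ km = 9.983×10¹¹ m.
Transfer ellipse a_t = (r₁ + r₂)/2 = 5.222×10¹¹ m.
At r₁: circular v_c1 = √(μ/r₁) = 53610 m/s; transfer-perihelion v_p = √[μ(2/r₁ − 1/a_t)] = 74130 m/s.
Δv₁ = v_p − v_c1 = 20510 m/s.
At r₂: circular v_c2 = √(μ/r₂) = 11530 m/s; transfer-aphelion v_a = √[μ(2/r₂ − 1/a_t)] = 3427 m/s.
Δv₂ = v_c2 − v_a = 8101 m/s.
Total Δv = Δv₁ + Δv₂ = 28610 m/s = 28.61 km/s.

Δv_total ≈ 28.6 km/s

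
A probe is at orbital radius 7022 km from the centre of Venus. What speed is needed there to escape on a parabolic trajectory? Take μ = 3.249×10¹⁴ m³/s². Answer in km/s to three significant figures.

v_esc ≈ 9.62 km/s

r = 7022 km = 7.022×10⁶ m.
Escape speed v_esc = √(2μ/r) = √(2 × 3.249×10¹⁴ / 7.022×10⁶) = √(9.254×10⁷) = 9620 m/s.
= 9.620 km/s.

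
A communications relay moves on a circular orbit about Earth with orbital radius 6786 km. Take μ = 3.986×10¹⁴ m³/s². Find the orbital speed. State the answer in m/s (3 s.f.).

r = 6786 km = 6.786×10⁶ m.
For a circular orbit v = √(μ/r) = √(3.986×10¹⁴ / 6.786×10⁶) = √(5.874×10⁷) = 7664 m/s.

v ≈ 7660 m/s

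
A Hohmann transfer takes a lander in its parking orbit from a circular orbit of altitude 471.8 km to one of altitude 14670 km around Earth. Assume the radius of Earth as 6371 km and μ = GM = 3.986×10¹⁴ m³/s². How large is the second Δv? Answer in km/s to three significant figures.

r₁ = 6371 + 471.8 = 6842.8 km = 6.8428×10⁶ m.
r₂ = 6371 + 14670 = 21041 km = 2.1041×10⁷ m.
Transfer ellipse a_t = (r₁ + r₂)/2 = 1.394×10⁷ m.
At r₁: circular v_c1 = √(μ/r₁) = 7632 m/s; transfer-perigee v_p = √[μ(2/r₁ − 1/a_t)] = 9376 m/s.
At r₂: circular v_c2 = √(μ/r₂) = 4352 m/s; transfer-apogee v_a = √[μ(2/r₂ − 1/a_t)] = 3049 m/s.
Δv₂ = v_c2 − v_a = 1303 m/s.
= 1.303 km/s.

Δv ≈ 1.30 km/s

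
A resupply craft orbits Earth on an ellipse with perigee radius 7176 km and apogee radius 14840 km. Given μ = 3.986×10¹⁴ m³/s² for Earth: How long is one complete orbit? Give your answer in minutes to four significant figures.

Semi-major axis a = (r_p + r_a)/2 = (7176.0 + 14840)/2 = 11008 km = 1.101×10⁷ m.
By Kepler's third law T = 2π√(a³/μ) = 2π × 1.829×10³ = 1.149×10⁴ s.
= 191.6 minutes.

T ≈ 191.6 minutes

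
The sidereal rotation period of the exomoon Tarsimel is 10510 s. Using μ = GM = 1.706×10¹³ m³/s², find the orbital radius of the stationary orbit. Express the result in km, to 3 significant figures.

A synchronous orbit has period T, so by Kepler's third law a = (μT²/4π²)^(1/3).
μT²/4π² = 1.706×10¹³ × (1.051×10⁴)² / 39.48 = 4.773×10¹⁹ m³.
a = 3.628×10⁶ m = 3627.5 km.

r_sync ≈ 3630 km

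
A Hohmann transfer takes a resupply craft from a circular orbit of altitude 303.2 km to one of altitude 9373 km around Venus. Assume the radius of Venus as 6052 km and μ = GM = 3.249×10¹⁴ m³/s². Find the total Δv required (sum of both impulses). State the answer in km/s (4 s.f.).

r₁ = 6052 + 303.2 = 6355.2 km = 6.3552×10⁶ m.
r₂ = 6052 + 9373 = 15425 km = 1.5425×10⁷ m.
Transfer ellipse a_t = (r₁ + r₂)/2 = 1.089×10⁷ m.
At r₁: circular v_c1 = √(μ/r₁) = 7150 m/s; transfer-periapsis v_p = √[μ(2/r₁ − 1/a_t)] = 8510 m/s.
Δv₁ = v_p − v_c1 = 1359 m/s.
At r₂: circular v_c2 = √(μ/r₂) = 4589 m/s; transfer-apoapsis v_a = √[μ(2/r₂ − 1/a_t)] = 3506 m/s.
Δv₂ = v_c2 − v_a = 1083 m/s.
Total Δv = Δv₁ + Δv₂ = 2443 m/s = 2.443 km/s.

Δv_total ≈ 2.443 km/s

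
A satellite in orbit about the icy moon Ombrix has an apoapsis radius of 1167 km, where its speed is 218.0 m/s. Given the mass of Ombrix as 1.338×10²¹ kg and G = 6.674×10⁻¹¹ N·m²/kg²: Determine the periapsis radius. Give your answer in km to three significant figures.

μ = GM = 6.674×10⁻¹¹ × 1.338×10²¹ = 8.930×10¹⁰ m³/s².
r_a = 1.167×10⁶ m.
Specific energy ε = v²/2 − μ/r = -5.276×10⁴ J/kg, so a = −μ/(2ε) = 8.463×10⁵ m.
The apsides satisfy r_p + r_a = 2a, so the periapsis radius is 2a − r_a = 5.256×10⁵ m = 525.62 km.

periapsis radius ≈ 526 km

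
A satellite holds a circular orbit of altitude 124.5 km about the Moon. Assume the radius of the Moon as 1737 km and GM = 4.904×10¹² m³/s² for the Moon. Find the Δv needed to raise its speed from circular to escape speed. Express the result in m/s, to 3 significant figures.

r = 1737 + 124.5 = 1861.5 km = 1.8615×10⁶ m.
Circular speed v_c = √(μ/r) = 1623 m/s.
Escape speed v_esc = √(2μ/r) = √2 × v_c = 2295 m/s.
Δv = v_esc − v_c = 672.3 m/s.

Δv ≈ 672 m/s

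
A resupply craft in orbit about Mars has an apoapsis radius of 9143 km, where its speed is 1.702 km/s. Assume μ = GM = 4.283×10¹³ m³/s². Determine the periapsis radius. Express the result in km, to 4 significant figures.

periapsis radius ≈ 4092 km

r_a = 9.143×10⁶ m.
Specific energy ε = v²/2 − μ/r = -3.236×10⁶ J/kg, so a = −μ/(2ε) = 6.618×10⁶ m.
The apsides satisfy r_p + r_a = 2a, so the periapsis radius is 2a − r_a = 4.092×10⁶ m = 4092.2 km.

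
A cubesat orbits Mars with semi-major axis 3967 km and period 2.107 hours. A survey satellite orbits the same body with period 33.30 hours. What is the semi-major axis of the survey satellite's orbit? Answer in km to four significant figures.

Kepler's third law: a³ ∝ T², so a₂ = a₁ (T₂/T₁)^(2/3).
T₂/T₁ = 15.80, (T₂/T₁)^(2/3) = 6.298.
a₂ = 3967 × 6.298 = 24980 km.

a₂ ≈ 24980 km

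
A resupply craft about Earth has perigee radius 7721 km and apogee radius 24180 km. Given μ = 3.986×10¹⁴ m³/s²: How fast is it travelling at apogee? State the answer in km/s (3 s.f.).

Semi-major axis a = (r_p + r_a)/2 = 15950 km = 1.595×10⁷ m.
Vis-viva: v² = μ(2/r − 1/a) = 3.986×10¹⁴ × (8.271×10⁻⁸ − 6.269×10⁻⁸) = 7.980×10⁶ m²/s².
v = 2825 m/s = 2.825 km/s.

v ≈ 2.82 km/s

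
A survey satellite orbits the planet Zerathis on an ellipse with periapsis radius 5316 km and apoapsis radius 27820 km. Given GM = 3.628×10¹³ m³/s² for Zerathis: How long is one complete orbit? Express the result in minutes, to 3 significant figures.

T ≈ 1170 minutes

Semi-major axis a = (r_p + r_a)/2 = (5316.0 + 27820)/2 = 16568 km = 1.657×10⁷ m.
By Kepler's third law T = 2π√(a³/μ) = 2π × 1.120×10⁴ = 7.035×10⁴ s.
= 1172 minutes.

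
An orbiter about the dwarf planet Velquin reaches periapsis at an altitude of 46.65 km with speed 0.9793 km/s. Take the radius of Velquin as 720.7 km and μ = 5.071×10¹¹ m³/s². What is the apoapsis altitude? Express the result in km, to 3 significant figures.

apoapsis altitude ≈ 1310 km

r_p = 720.7 + 46.65 = 767.35 km = 7.674×10⁵ m.
Specific energy ε = v²/2 − μ/r = -1.813×10⁵ J/kg, so a = −μ/(2ε) = 1.398×10⁶ m.
The apsides satisfy r_p + r_a = 2a, so the apoapsis radius is 2a − r_p = 2.029×10⁶ m = 2029.2 km.
Apoapsis altitude = 2029.2 − 720.7 = 1308.5 km.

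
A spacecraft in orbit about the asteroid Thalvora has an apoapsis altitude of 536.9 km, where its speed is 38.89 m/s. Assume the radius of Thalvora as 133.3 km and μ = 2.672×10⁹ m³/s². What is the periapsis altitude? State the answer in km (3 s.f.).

r_a = 133.3 + 536.9 = 670.20 km = 6.702×10⁵ m.
Specific energy ε = v²/2 − μ/r = -3.231×10³ J/kg, so a = −μ/(2ε) = 4.135×10⁵ m.
The apsides satisfy r_p + r_a = 2a, so the periapsis radius is 2a − r_a = 1.569×10⁵ m = 156.88 km.
Periapsis altitude = 156.88 − 133.3 = 23.577 km.

periapsis altitude ≈ 23.6 km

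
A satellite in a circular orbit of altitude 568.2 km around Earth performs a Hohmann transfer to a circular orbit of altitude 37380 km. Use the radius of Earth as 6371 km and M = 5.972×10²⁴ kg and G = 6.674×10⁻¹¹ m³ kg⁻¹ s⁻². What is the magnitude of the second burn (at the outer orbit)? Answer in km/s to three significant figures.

μ = GM = 6.674×10⁻¹¹ × 5.972×10²⁴ = 3.986×10¹⁴ m³/s².
r₁ = 6371 + 568.2 = 6939.2 km = 6.9392×10⁶ m.
r₂ = 6371 + 37380 = 43751 km = 4.3751×10⁷ m.
Transfer ellipse a_t = (r₁ + r₂)/2 = 2.535×10⁷ m.
At r₁: circular v_c1 = √(μ/r₁) = 7579 m/s; transfer-perigee v_p = √[μ(2/r₁ − 1/a_t)] = 9957 m/s.
At r₂: circular v_c2 = √(μ/r₂) = 3018 m/s; transfer-apogee v_a = √[μ(2/r₂ − 1/a_t)] = 1579 m/s.
Δv₂ = v_c2 − v_a = 1439 m/s.
= 1.439 km/s.

Δv ≈ 1.44 km/s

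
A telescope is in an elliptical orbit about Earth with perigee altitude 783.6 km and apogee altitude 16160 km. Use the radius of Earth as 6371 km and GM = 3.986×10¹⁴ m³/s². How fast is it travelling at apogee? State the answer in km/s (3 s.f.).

v ≈ 2.92 km/s

r_p = 6371 + 783.6 = 7154.6 km = 7.1546×10⁶ m.
r_a = 6371 + 16160 = 22531 km = 2.2531×10⁷ m.
Semi-major axis a = (r_p + r_a)/2 = 14843 km = 1.484×10⁷ m.
Vis-viva: v² = μ(2/r − 1/a) = 3.986×10¹⁴ × (8.877×10⁻⁸ − 6.737×10⁻⁸) = 8.528×10⁶ m²/s².
v = 2920 m/s = 2.920 km/s.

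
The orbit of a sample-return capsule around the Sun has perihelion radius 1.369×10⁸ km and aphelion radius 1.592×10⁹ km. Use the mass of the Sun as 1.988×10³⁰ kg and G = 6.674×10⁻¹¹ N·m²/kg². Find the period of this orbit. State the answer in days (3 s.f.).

T ≈ 5070 days

μ = GM = 6.674×10⁻¹¹ × 1.988×10³⁰ = 1.327×10²⁰ m³/s².
Semi-major axis a = (r_p + r_a)/2 = (1.3690×10⁸ + 1.5920×10⁹)/2 = 8.6445×10⁸ km = 8.644×10¹¹ m.
By Kepler's third law T = 2π√(a³/μ) = 2π × 6.978×10⁷ = 4.384×10⁸ s.
= 5074 days.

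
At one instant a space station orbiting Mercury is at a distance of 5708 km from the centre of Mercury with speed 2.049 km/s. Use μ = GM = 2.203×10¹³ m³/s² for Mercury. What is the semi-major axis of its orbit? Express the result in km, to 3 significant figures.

r = 5.708×10⁶ m.
Specific orbital energy ε = v²/2 − μ/r = (2049)²/2 − 2.203×10¹³/5.708×10⁶ = -1.760×10⁶ J/kg.
Since ε = −μ/(2a), a = −μ/(2ε) = 6.257×10⁶ m = 6257.5 km.

a ≈ 6260 km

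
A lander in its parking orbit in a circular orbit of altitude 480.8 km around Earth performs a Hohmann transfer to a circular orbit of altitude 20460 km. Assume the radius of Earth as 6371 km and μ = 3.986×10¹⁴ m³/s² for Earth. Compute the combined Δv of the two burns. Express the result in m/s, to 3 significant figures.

Δv_total ≈ 3400 m/s

r₁ = 6371 + 480.8 = 6851.8 km = 6.8518×10⁶ m.
r₂ = 6371 + 20460 = 26831 km = 2.6831×10⁷ m.
Transfer ellipse a_t = (r₁ + r₂)/2 = 1.684×10⁷ m.
At r₁: circular v_c1 = √(μ/r₁) = 7627 m/s; transfer-perigee v_p = √[μ(2/r₁ − 1/a_t)] = 9627 m/s.
Δv₁ = v_p − v_c1 = 2000 m/s.
At r₂: circular v_c2 = √(μ/r₂) = 3854 m/s; transfer-apogee v_a = √[μ(2/r₂ − 1/a_t)] = 2458 m/s.
Δv₂ = v_c2 − v_a = 1396 m/s.
Total Δv = Δv₁ + Δv₂ = 3396 m/s.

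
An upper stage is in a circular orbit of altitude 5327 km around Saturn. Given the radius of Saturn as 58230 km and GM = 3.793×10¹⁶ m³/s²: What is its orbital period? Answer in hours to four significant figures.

T ≈ 4.541 hours

r = 58230 + 5327 = 63557 km = 6.3557×10⁷ m.
Kepler's third law: T = 2π√(r³/μ) = 2π√((6.356×10⁷)³ / 3.793×10¹⁶).
r³/μ = 6.769×10⁶ s², so T = 2π × 2.602×10³ = 1.635×10⁴ s.
Converting: 1.635×10⁴ s ÷ 3600 = 4.541 hours.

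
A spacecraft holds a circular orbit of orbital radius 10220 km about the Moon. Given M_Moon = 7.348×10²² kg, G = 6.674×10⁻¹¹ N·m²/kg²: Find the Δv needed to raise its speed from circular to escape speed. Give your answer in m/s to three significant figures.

Δv ≈ 287 m/s

μ = GM = 6.674×10⁻¹¹ × 7.348×10²² = 4.904×10¹² m³/s².
r = 10220 km = 1.022×10⁷ m.
Circular speed v_c = √(μ/r) = 692.7 m/s.
Escape speed v_esc = √(2μ/r) = √2 × v_c = 979.6 m/s.
Δv = v_esc − v_c = 286.9 m/s.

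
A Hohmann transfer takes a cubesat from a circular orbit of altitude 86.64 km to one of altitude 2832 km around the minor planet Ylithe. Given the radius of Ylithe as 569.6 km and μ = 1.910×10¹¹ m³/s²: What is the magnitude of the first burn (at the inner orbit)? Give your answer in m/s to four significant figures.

Δv ≈ 159.1 m/s

r₁ = 569.6 + 86.64 = 656.24 km = 6.5624×10⁵ m.
r₂ = 569.6 + 2832 = 3401.6 km = 3.4016×10⁶ m.
Transfer ellipse a_t = (r₁ + r₂)/2 = 2.029×10⁶ m.
At r₁: circular v_c1 = √(μ/r₁) = 539.5 m/s; transfer-periapsis v_p = √[μ(2/r₁ − 1/a_t)] = 698.5 m/s.
Δv₁ = v_p − v_c1 = 159.1 m/s.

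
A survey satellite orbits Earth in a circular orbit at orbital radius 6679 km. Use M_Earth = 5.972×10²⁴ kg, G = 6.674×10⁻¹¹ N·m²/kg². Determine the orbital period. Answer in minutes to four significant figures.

T ≈ 90.54 minutes

μ = GM = 6.674×10⁻¹¹ × 5.972×10²⁴ = 3.986×10¹⁴ m³/s².
r = 6679 km = 6.679×10⁶ m.
Kepler's third law: T = 2π√(r³/μ) = 2π√((6.679×10⁶)³ / 3.986×10¹⁴).
r³/μ = 7.475×10⁵ s², so T = 2π × 8.646×10² = 5.432×10³ s.
Converting: 5.432×10³ s ÷ 60.00 = 90.54 minutes.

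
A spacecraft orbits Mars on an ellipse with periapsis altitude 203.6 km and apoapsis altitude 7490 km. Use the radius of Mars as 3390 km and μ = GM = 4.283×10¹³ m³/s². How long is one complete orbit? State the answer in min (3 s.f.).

T ≈ 312 min

r_p = 3390 + 203.6 = 3593.6 km = 3.5936×10⁶ m.
r_a = 3390 + 7490 = 10880 km = 1.0880×10⁷ m.
Semi-major axis a = (r_p + r_a)/2 = (3593.6 + 10880)/2 = 7236.8 km = 7.237×10⁶ m.
By Kepler's third law T = 2π√(a³/μ) = 2π × 2.975×10³ = 1.869×10⁴ s.
= 311.5 min.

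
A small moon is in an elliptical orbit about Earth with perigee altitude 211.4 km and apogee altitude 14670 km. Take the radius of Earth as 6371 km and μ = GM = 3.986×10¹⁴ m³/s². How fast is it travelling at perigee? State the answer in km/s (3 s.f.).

v ≈ 9.60 km/s

r_p = 6371 + 211.4 = 6582.4 km = 6.5824×10⁶ m.
r_a = 6371 + 14670 = 21041 km = 2.1041×10⁷ m.
Semi-major axis a = (r_p + r_a)/2 = 13812 km = 1.381×10⁷ m.
Vis-viva: v² = μ(2/r − 1/a) = 3.986×10¹⁴ × (3.038×10⁻⁷ − 7.240×10⁻⁸) = 9.225×10⁷ m²/s².
v = 9605 m/s = 9.605 km/s.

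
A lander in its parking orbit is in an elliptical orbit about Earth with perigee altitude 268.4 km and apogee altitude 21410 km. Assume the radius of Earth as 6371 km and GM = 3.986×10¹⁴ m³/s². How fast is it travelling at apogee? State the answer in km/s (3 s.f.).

r_p = 6371 + 268.4 = 6639.4 km = 6.6394×10⁶ m.
r_a = 6371 + 21410 = 27781 km = 2.7781×10⁷ m.
Semi-major axis a = (r_p + r_a)/2 = 17210 km = 1.721×10⁷ m.
Vis-viva: v² = μ(2/r − 1/a) = 3.986×10¹⁴ × (7.199×10⁻⁸ − 5.811×10⁻⁸) = 5.535×10⁶ m²/s².
v = 2353 m/s = 2.353 km/s.

v ≈ 2.35 km/s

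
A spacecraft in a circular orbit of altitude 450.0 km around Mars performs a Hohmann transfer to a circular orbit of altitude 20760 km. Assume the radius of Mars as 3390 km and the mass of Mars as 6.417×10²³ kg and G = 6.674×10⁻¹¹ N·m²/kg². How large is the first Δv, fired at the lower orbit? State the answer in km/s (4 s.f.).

μ = GM = 6.674×10⁻¹¹ × 6.417×10²³ = 4.283×10¹³ m³/s².
r₁ = 3390 + 450.0 = 3840.0 km = 3.8400×10⁶ m.
r₂ = 3390 + 20760 = 24150 km = 2.4150×10⁷ m.
Transfer ellipse a_t = (r₁ + r₂)/2 = 1.400×10⁷ m.
At r₁: circular v_c1 = √(μ/r₁) = 3340 m/s; transfer-periapsis v_p = √[μ(2/r₁ − 1/a_t)] = 4387 m/s.
Δv₁ = v_p − v_c1 = 1047 m/s.
= 1.047 km/s.

Δv ≈ 1.047 km/s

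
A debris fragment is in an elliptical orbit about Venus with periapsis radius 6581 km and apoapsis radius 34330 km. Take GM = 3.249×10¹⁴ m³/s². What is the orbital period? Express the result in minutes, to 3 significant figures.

Semi-major axis a = (r_p + r_a)/2 = (6581.0 + 34330)/2 = 20456 km = 2.046×10⁷ m.
By Kepler's third law T = 2π√(a³/μ) = 2π × 5.133×10³ = 3.225×10⁴ s.
= 537.5 minutes.

T ≈ 537 minutes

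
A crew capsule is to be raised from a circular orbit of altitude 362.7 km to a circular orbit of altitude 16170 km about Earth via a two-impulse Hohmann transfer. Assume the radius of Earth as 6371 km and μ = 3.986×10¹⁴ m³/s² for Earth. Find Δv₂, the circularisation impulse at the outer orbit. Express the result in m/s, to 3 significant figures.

Δv ≈ 1350 m/s

r₁ = 6371 + 362.7 = 6733.7 km = 6.7337×10⁶ m.
r₂ = 6371 + 16170 = 22541 km = 2.2541×10⁷ m.
Transfer ellipse a_t = (r₁ + r₂)/2 = 1.464×10⁷ m.
At r₁: circular v_c1 = √(μ/r₁) = 7694 m/s; transfer-perigee v_p = √[μ(2/r₁ − 1/a_t)] = 9548 m/s.
At r₂: circular v_c2 = √(μ/r₂) = 4205 m/s; transfer-apogee v_a = √[μ(2/r₂ − 1/a_t)] = 2852 m/s.
Δv₂ = v_c2 − v_a = 1353 m/s.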